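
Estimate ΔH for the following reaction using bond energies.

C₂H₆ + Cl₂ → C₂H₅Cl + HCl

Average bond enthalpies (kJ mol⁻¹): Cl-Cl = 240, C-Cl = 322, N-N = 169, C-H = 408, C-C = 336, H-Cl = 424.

Bonds broken (reactants):
  C-C: 1 × 336 = 336
  C-H: 6 × 408 = 2448
  Cl-Cl: 1 × 240 = 240
  Σ(broken) = 3024 kJ
Bonds formed (products):
  C-C: 1 × 336 = 336
  C-Cl: 1 × 322 = 322
  C-H: 5 × 408 = 2040
  H-Cl: 1 × 424 = 424
  Σ(formed) = 3122 kJ
ΔH = Σ(broken) − Σ(formed) = 3024 − 3122 = −98 kJ

ΔH ≈ −98 kJ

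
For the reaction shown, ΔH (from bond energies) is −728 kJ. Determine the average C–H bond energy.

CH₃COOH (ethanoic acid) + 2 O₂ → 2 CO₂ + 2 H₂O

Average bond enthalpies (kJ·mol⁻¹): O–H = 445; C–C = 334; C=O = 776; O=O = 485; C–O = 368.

Let D be the C–H bond energy.
Σ(broken) = 1×334 + 3×D + 1×368 + 1×776 + 1×445 + 2×485 = 2893 + 3D
Σ(formed) = 4×776 + 4×445 = 4884
ΔH = Σ(broken) − Σ(formed) = (2893 + 3D) − (4884) = −1991 + 3D
Setting this equal to −728 kJ gives 3D = 1263, so D = 421 kJ/mol.

D(C–H) ≈ 421 kJ/mol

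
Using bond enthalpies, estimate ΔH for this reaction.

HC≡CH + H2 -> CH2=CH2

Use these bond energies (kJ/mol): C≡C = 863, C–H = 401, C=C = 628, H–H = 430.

ΔH ≈ −137 kJ

Bonds broken (reactants):
  C≡C: 1 × 863 = 863
  C–H: 2 × 401 = 802
  H–H: 1 × 430 = 430
  Σ(broken) = 2095 kJ
Bonds formed (products):
  C–H: 4 × 401 = 1604
  C=C: 1 × 628 = 628
  Σ(formed) = 2232 kJ
ΔH = Σ(broken) − Σ(formed) = 2095 − 2232 = −137 kJ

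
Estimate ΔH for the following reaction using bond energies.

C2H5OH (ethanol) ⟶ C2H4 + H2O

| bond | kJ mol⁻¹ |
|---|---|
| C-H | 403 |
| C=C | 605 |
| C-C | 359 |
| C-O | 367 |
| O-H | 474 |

Bonds broken (reactants):
  C-C: 1 × 359 = 359
  C-H: 5 × 403 = 2015
  C-O: 1 × 367 = 367
  O-H: 1 × 474 = 474
  Σ(broken) = 3215 kJ
Bonds formed (products):
  C-H: 4 × 403 = 1612
  C=C: 1 × 605 = 605
  O-H: 2 × 474 = 948
  Σ(formed) = 3165 kJ
ΔH = Σ(broken) − Σ(formed) = 3215 − 3165 = +50 kJ

ΔH ≈ +50 kJ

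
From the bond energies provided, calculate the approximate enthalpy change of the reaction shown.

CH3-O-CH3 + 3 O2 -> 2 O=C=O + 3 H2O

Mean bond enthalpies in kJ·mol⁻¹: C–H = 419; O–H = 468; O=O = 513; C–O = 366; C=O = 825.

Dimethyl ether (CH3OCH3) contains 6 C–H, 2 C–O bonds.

Bonds broken (reactants):
  C–H: 6 × 419 = 2514
  C–O: 2 × 366 = 732
  O=O: 3 × 513 = 1539
  Σ(broken) = 4785 kJ
Bonds formed (products):
  C=O: 4 × 825 = 3300
  O–H: 6 × 468 = 2808
  Σ(formed) = 6108 kJ
ΔH = Σ(broken) − Σ(formed) = 4785 − 6108 = −1323 kJ

ΔH ≈ −1323 kJ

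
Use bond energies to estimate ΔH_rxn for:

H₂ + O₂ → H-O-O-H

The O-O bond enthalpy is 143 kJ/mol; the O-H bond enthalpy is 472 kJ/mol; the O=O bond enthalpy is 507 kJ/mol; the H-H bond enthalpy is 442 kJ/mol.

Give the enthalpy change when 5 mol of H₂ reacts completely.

Bonds broken (reactants):
  H-H: 1 × 442 = 442
  O=O: 1 × 507 = 507
  Σ(broken) = 949 kJ
Bonds formed (products):
  O-H: 2 × 472 = 944
  O-O: 1 × 143 = 143
  Σ(formed) = 1087 kJ
ΔH = Σ(broken) − Σ(formed) = 949 − 1087 = −138 kJ
For 5× the reaction as written: 5 × (−138) = −690 kJ

ΔH = −690 kJ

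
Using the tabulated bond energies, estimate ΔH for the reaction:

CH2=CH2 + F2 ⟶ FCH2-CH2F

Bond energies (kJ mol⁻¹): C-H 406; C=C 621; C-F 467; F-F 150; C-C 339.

ΔH ≈ −502 kJ

Bonds broken (reactants):
  C-H: 4 × 406 = 1624
  C=C: 1 × 621 = 621
  F-F: 1 × 150 = 150
  Σ(broken) = 2395 kJ
Bonds formed (products):
  C-C: 1 × 339 = 339
  C-F: 2 × 467 = 934
  C-H: 4 × 406 = 1624
  Σ(formed) = 2897 kJ
ΔH = Σ(broken) − Σ(formed) = 2395 − 2897 = −502 kJ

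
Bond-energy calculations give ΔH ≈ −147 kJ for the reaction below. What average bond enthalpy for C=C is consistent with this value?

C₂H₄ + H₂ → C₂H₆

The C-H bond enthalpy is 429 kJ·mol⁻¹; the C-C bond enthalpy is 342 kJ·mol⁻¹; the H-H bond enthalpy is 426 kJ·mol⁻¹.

Let D be the C=C bond energy.
Σ(broken) = 4×429 + 1×D + 1×426 = 2142 + D
Σ(formed) = 1×342 + 6×429 = 2916
ΔH = Σ(broken) − Σ(formed) = (2142 + D) − (2916) = −774 + D
Setting this equal to −147 kJ gives D = 627 kJ/mol.

D(C=C) ≈ 627 kJ/mol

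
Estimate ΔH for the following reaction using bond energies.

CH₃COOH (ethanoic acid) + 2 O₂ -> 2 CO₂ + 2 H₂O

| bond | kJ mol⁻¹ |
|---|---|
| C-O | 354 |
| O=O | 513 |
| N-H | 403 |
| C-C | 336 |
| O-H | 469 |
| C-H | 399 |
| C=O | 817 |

ΔH ≈ −945 kJ

Bonds broken (reactants):
  C-C: 1 × 336 = 336
  C-H: 3 × 399 = 1197
  C-O: 1 × 354 = 354
  C=O: 1 × 817 = 817
  O-H: 1 × 469 = 469
  O=O: 2 × 513 = 1026
  Σ(broken) = 4199 kJ
Bonds formed (products):
  C=O: 4 × 817 = 3268
  O-H: 4 × 469 = 1876
  Σ(formed) = 5144 kJ
ΔH = Σ(broken) − Σ(formed) = 4199 − 5144 = −945 kJ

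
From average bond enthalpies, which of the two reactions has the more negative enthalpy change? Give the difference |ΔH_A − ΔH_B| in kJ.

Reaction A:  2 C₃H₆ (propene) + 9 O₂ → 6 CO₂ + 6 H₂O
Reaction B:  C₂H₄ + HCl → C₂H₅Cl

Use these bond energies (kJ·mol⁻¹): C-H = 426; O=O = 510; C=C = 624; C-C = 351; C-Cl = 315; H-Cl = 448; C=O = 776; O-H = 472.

Reaction A:
  Bonds broken (reactants):
    C-C: 2 × 351 = 702
    C-H: 12 × 426 = 5112
    C=C: 2 × 624 = 1248
    O=O: 9 × 510 = 4590
    Σ(broken) = 11652 kJ
  Bonds formed (products):
    C=O: 12 × 776 = 9312
    O-H: 12 × 472 = 5664
    Σ(formed) = 14976 kJ
  ΔH_A = 11652 − 14976 = −3324 kJ
Reaction B:
  Bonds broken (reactants):
    C-H: 4 × 426 = 1704
    C=C: 1 × 624 = 624
    H-Cl: 1 × 448 = 448
    Σ(broken) = 2776 kJ
  Bonds formed (products):
    C-C: 1 × 351 = 351
    C-Cl: 1 × 315 = 315
    C-H: 5 × 426 = 2130
    Σ(formed) = 2796 kJ
  ΔH_B = 2776 − 2796 = −20 kJ
ΔH_A − ΔH_B = −3304 kJ, so reaction A has the more negative ΔH; |ΔH_A − ΔH_B| = 3304 kJ.

Reaction A, by 3304 kJ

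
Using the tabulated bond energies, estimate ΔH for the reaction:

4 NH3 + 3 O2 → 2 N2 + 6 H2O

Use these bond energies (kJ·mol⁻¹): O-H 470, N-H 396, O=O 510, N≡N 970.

Bonds broken (reactants):
  N-H: 12 × 396 = 4752
  O=O: 3 × 510 = 1530
  Σ(broken) = 6282 kJ
Bonds formed (products):
  N≡N: 2 × 970 = 1940
  O-H: 12 × 470 = 5640
  Σ(formed) = 7580 kJ
ΔH = Σ(broken) − Σ(formed) = 6282 − 7580 = −1298 kJ

ΔH ≈ −1298 kJ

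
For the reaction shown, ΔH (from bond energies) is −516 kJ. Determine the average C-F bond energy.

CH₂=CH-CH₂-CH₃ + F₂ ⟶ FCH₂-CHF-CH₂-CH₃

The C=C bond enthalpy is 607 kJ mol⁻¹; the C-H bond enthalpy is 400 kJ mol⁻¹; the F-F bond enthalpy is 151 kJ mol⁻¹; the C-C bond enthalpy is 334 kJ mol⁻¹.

D(C-F) ≈ 470 kJ/mol

Let D be the C-F bond energy.
Σ(broken) = 2×334 + 8×400 + 1×607 + 1×151 = 4626
Σ(formed) = 3×334 + 2×D + 8×400 = 4202 + 2D
ΔH = Σ(broken) − Σ(formed) = (4626) − (4202 + 2D) = +424 − 2D
Setting this equal to −516 kJ gives 2D = 940, so D = 470 kJ/mol.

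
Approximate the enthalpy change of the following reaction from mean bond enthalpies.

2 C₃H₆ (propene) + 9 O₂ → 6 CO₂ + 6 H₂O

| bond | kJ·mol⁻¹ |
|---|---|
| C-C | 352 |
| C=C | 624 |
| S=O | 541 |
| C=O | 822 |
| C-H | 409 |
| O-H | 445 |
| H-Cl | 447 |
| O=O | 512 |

ΔH ≈ −3736 kJ

Bonds broken (reactants):
  C-C: 2 × 352 = 704
  C-H: 12 × 409 = 4908
  C=C: 2 × 624 = 1248
  O=O: 9 × 512 = 4608
  Σ(broken) = 11468 kJ
Bonds formed (products):
  C=O: 12 × 822 = 9864
  O-H: 12 × 445 = 5340
  Σ(formed) = 15204 kJ
ΔH = Σ(broken) − Σ(formed) = 11468 − 15204 = −3736 kJ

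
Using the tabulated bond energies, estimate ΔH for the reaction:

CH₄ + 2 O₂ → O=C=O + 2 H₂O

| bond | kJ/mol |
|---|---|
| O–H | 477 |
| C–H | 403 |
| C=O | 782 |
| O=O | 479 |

Bonds broken (reactants):
  C–H: 4 × 403 = 1612
  O=O: 2 × 479 = 958
  Σ(broken) = 2570 kJ
Bonds formed (products):
  C=O: 2 × 782 = 1564
  O–H: 4 × 477 = 1908
  Σ(formed) = 3472 kJ
ΔH = Σ(broken) − Σ(formed) = 2570 − 3472 = −902 kJ

ΔH ≈ −902 kJ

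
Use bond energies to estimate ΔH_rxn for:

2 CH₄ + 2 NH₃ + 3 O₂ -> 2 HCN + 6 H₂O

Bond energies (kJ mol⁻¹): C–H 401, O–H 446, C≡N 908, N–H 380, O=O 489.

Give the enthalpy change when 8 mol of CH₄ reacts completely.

ΔH = −4060 kJ

Bonds broken (reactants):
  C–H: 8 × 401 = 3208
  N–H: 6 × 380 = 2280
  O=O: 3 × 489 = 1467
  Σ(broken) = 6955 kJ
Bonds formed (products):
  C≡N: 2 × 908 = 1816
  C–H: 2 × 401 = 802
  O–H: 12 × 446 = 5352
  Σ(formed) = 7970 kJ
ΔH = Σ(broken) − Σ(formed) = 6955 − 7970 = −1015 kJ
For 4× the reaction as written: 4 × (−1015) = −4060 kJ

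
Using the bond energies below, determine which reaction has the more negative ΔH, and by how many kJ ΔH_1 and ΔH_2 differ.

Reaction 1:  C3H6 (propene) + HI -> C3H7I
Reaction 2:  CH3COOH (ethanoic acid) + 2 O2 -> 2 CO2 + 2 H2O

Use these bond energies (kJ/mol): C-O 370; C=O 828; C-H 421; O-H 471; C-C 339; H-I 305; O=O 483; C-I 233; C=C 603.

Reaction 1:
  Bonds broken (reactants):
    C-C: 1 × 339 = 339
    C-H: 6 × 421 = 2526
    C=C: 1 × 603 = 603
    H-I: 1 × 305 = 305
    Σ(broken) = 3773 kJ
  Bonds formed (products):
    C-C: 2 × 339 = 678
    C-H: 7 × 421 = 2947
    C-I: 1 × 233 = 233
    Σ(formed) = 3858 kJ
  ΔH_1 = 3773 − 3858 = −85 kJ
Reaction 2:
  Bonds broken (reactants):
    C-C: 1 × 339 = 339
    C-H: 3 × 421 = 1263
    C-O: 1 × 370 = 370
    C=O: 1 × 828 = 828
    O-H: 1 × 471 = 471
    O=O: 2 × 483 = 966
    Σ(broken) = 4237 kJ
  Bonds formed (products):
    C=O: 4 × 828 = 3312
    O-H: 4 × 471 = 1884
    Σ(formed) = 5196 kJ
  ΔH_2 = 4237 − 5196 = −959 kJ
ΔH_1 − ΔH_2 = +874 kJ, so reaction 2 has the more negative ΔH; |ΔH_1 − ΔH_2| = 874 kJ.

Reaction 2, by 874 kJ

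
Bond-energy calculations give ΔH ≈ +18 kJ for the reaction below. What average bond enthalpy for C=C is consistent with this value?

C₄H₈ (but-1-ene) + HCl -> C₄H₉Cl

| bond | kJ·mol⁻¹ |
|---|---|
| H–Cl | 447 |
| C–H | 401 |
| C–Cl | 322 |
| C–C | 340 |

Let D be the C=C bond energy.
Σ(broken) = 2×340 + 8×401 + 1×D + 1×447 = 4335 + D
Σ(formed) = 3×340 + 1×322 + 9×401 = 4951
ΔH = Σ(broken) − Σ(formed) = (4335 + D) − (4951) = −616 + D
Setting this equal to +18 kJ gives D = 634 kJ/mol.

D(C=C) ≈ 634 kJ/mol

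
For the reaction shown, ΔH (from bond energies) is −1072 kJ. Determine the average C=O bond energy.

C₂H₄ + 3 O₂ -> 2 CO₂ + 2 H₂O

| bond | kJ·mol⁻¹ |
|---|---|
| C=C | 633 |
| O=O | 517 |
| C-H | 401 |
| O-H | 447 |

D(C=O) ≈ 768 kJ/mol

Let D be the C=O bond energy.
Σ(broken) = 4×401 + 1×633 + 3×517 = 3788
Σ(formed) = 4×D + 4×447 = 1788 + 4D
ΔH = Σ(broken) − Σ(formed) = (3788) − (1788 + 4D) = +2000 − 4D
Setting this equal to −1072 kJ gives 4D = 3072, so D = 768 kJ/mol.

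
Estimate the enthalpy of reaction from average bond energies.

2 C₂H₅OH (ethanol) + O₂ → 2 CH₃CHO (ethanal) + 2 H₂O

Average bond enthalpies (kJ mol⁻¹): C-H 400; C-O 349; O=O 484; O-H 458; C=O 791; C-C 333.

Bonds broken (reactants):
  C-C: 2 × 333 = 666
  C-H: 10 × 400 = 4000
  C-O: 2 × 349 = 698
  O-H: 2 × 458 = 916
  O=O: 1 × 484 = 484
  Σ(broken) = 6764 kJ
Bonds formed (products):
  C-C: 2 × 333 = 666
  C-H: 8 × 400 = 3200
  C=O: 2 × 791 = 1582
  O-H: 4 × 458 = 1832
  Σ(formed) = 7280 kJ
ΔH = Σ(broken) − Σ(formed) = 6764 − 7280 = −516 kJ

ΔH ≈ −516 kJ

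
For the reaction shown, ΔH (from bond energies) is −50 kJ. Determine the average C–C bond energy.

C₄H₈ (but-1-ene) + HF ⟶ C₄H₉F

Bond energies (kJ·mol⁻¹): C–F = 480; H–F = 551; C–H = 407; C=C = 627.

D(C–C) ≈ 341 kJ/mol

Let D be the C–C bond energy.
Σ(broken) = 2×D + 8×407 + 1×627 + 1×551 = 4434 + 2D
Σ(formed) = 3×D + 1×480 + 9×407 = 4143 + 3D
ΔH = Σ(broken) − Σ(formed) = (4434 + 2D) − (4143 + 3D) = +291 − D
Setting this equal to −50 kJ gives D = 341 kJ/mol.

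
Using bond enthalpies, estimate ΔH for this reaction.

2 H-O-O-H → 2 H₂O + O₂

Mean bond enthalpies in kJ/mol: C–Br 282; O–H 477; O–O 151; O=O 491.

ΔH ≈ −189 kJ

Bonds broken (reactants):
  O–H: 4 × 477 = 1908
  O–O: 2 × 151 = 302
  Σ(broken) = 2210 kJ
Bonds formed (products):
  O–H: 4 × 477 = 1908
  O=O: 1 × 491 = 491
  Σ(formed) = 2399 kJ
ΔH = Σ(broken) − Σ(formed) = 2210 − 2399 = −189 kJ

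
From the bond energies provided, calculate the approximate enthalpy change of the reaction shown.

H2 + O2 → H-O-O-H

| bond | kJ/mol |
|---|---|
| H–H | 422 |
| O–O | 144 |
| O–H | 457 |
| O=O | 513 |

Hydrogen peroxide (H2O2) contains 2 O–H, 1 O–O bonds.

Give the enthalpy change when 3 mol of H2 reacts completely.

Bonds broken (reactants):
  H–H: 1 × 422 = 422
  O=O: 1 × 513 = 513
  Σ(broken) = 935 kJ
Bonds formed (products):
  O–H: 2 × 457 = 914
  O–O: 1 × 144 = 144
  Σ(formed) = 1058 kJ
ΔH = Σ(broken) − Σ(formed) = 935 − 1058 = −123 kJ
For 3× the reaction as written: 3 × (−123) = −369 kJ

ΔH = −369 kJ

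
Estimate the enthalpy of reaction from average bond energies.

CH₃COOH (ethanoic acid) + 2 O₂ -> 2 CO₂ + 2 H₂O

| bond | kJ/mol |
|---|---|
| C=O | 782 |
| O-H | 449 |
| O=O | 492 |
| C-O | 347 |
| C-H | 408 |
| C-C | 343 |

ΔH ≈ −795 kJ

Bonds broken (reactants):
  C-C: 1 × 343 = 343
  C-H: 3 × 408 = 1224
  C-O: 1 × 347 = 347
  C=O: 1 × 782 = 782
  O-H: 1 × 449 = 449
  O=O: 2 × 492 = 984
  Σ(broken) = 4129 kJ
Bonds formed (products):
  C=O: 4 × 782 = 3128
  O-H: 4 × 449 = 1796
  Σ(formed) = 4924 kJ
ΔH = Σ(broken) − Σ(formed) = 4129 − 4924 = −795 kJ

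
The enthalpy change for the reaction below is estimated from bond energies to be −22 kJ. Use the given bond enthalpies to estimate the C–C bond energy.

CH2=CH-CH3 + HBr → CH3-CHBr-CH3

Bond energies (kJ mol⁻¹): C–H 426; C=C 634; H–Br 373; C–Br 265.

Let D be the C–C bond energy.
Σ(broken) = 1×D + 6×426 + 1×634 + 1×373 = 3563 + D
Σ(formed) = 1×265 + 2×D + 7×426 = 3247 + 2D
ΔH = Σ(broken) − Σ(formed) = (3563 + D) − (3247 + 2D) = +316 − D
Setting this equal to −22 kJ gives D = 338 kJ/mol.

D(C–C) ≈ 338 kJ/mol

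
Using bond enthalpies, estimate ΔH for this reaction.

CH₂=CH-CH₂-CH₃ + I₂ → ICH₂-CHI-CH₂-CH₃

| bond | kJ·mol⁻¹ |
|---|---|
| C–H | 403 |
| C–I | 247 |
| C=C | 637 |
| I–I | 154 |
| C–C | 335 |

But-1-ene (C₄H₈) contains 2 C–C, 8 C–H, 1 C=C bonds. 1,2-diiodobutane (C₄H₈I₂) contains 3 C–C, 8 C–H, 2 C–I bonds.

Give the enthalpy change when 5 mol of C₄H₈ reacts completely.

Bonds broken (reactants):
  C–C: 2 × 335 = 670
  C–H: 8 × 403 = 3224
  C=C: 1 × 637 = 637
  I–I: 1 × 154 = 154
  Σ(broken) = 4685 kJ
Bonds formed (products):
  C–C: 3 × 335 = 1005
  C–H: 8 × 403 = 3224
  C–I: 2 × 247 = 494
  Σ(formed) = 4723 kJ
ΔH = Σ(broken) − Σ(formed) = 4685 − 4723 = −38 kJ
For 5× the reaction as written: 5 × (−38) = −190 kJ

ΔH = −190 kJ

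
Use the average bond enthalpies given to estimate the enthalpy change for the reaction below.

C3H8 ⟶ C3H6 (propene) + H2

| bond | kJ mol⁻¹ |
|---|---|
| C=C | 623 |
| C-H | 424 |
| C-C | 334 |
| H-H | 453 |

ΔH ≈ +106 kJ

Bonds broken (reactants):
  C-C: 2 × 334 = 668
  C-H: 8 × 424 = 3392
  Σ(broken) = 4060 kJ
Bonds formed (products):
  C-C: 1 × 334 = 334
  C-H: 6 × 424 = 2544
  C=C: 1 × 623 = 623
  H-H: 1 × 453 = 453
  Σ(formed) = 3954 kJ
ΔH = Σ(broken) − Σ(formed) = 4060 − 3954 = +106 kJ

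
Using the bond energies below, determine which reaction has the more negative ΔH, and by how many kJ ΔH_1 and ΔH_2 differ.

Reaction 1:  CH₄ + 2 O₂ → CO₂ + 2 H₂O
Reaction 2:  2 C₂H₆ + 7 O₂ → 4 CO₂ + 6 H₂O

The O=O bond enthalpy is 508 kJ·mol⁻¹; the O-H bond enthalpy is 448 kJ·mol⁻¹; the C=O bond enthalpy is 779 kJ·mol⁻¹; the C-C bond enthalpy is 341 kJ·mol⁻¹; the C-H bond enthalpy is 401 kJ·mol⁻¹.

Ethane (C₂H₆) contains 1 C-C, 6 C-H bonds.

Reaction 2, by 1828 kJ

Reaction 1:
  Bonds broken (reactants):
    C-H: 4 × 401 = 1604
    O=O: 2 × 508 = 1016
    Σ(broken) = 2620 kJ
  Bonds formed (products):
    C=O: 2 × 779 = 1558
    O-H: 4 × 448 = 1792
    Σ(formed) = 3350 kJ
  ΔH_1 = 2620 − 3350 = −730 kJ
Reaction 2:
  Bonds broken (reactants):
    C-C: 2 × 341 = 682
    C-H: 12 × 401 = 4812
    O=O: 7 × 508 = 3556
    Σ(broken) = 9050 kJ
  Bonds formed (products):
    C=O: 8 × 779 = 6232
    O-H: 12 × 448 = 5376
    Σ(formed) = 11608 kJ
  ΔH_2 = 9050 − 11608 = −2558 kJ
ΔH_1 − ΔH_2 = +1828 kJ, so reaction 2 has the more negative ΔH; |ΔH_1 − ΔH_2| = 1828 kJ.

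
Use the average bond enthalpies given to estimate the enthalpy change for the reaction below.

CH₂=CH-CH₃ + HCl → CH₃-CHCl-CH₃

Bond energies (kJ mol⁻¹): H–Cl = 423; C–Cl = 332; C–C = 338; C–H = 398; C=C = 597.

ΔH ≈ −48 kJ

Bonds broken (reactants):
  C–C: 1 × 338 = 338
  C–H: 6 × 398 = 2388
  C=C: 1 × 597 = 597
  H–Cl: 1 × 423 = 423
  Σ(broken) = 3746 kJ
Bonds formed (products):
  C–C: 2 × 338 = 676
  C–Cl: 1 × 332 = 332
  C–H: 7 × 398 = 2786
  Σ(formed) = 3794 kJ
ΔH = Σ(broken) − Σ(formed) = 3746 − 3794 = −48 kJ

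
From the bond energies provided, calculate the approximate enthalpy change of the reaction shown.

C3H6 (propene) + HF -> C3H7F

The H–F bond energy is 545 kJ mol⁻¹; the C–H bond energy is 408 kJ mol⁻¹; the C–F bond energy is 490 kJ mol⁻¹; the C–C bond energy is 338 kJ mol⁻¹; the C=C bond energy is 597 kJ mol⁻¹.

ΔH ≈ −94 kJ

Bonds broken (reactants):
  C–C: 1 × 338 = 338
  C–H: 6 × 408 = 2448
  C=C: 1 × 597 = 597
  H–F: 1 × 545 = 545
  Σ(broken) = 3928 kJ
Bonds formed (products):
  C–C: 2 × 338 = 676
  C–F: 1 × 490 = 490
  C–H: 7 × 408 = 2856
  Σ(formed) = 4022 kJ
ΔH = Σ(broken) − Σ(formed) = 3928 − 4022 = −94 kJ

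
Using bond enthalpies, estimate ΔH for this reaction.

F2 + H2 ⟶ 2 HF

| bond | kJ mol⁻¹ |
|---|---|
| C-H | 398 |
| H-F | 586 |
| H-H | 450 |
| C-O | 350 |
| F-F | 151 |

ΔH ≈ −571 kJ

Bonds broken (reactants):
  F-F: 1 × 151 = 151
  H-H: 1 × 450 = 450
  Σ(broken) = 601 kJ
Bonds formed (products):
  H-F: 2 × 586 = 1172
  Σ(formed) = 1172 kJ
ΔH = Σ(broken) − Σ(formed) = 601 − 1172 = −571 kJ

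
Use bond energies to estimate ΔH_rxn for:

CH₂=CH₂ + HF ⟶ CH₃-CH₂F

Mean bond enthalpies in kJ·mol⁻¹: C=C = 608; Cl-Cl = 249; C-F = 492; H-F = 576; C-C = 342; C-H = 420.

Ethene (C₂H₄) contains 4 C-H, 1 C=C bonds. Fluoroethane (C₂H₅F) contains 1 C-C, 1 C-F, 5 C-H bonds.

Bonds broken (reactants):
  C-H: 4 × 420 = 1680
  C=C: 1 × 608 = 608
  H-F: 1 × 576 = 576
  Σ(broken) = 2864 kJ
Bonds formed (products):
  C-C: 1 × 342 = 342
  C-F: 1 × 492 = 492
  C-H: 5 × 420 = 2100
  Σ(formed) = 2934 kJ
ΔH = Σ(broken) − Σ(formed) = 2864 − 2934 = −70 kJ

ΔH ≈ −70 kJ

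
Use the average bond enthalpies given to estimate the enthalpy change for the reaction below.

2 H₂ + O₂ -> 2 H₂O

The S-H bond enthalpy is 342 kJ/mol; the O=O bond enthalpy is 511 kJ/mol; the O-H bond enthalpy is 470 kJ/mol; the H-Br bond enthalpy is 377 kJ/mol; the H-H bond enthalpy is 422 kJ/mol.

ΔH ≈ −525 kJ

Bonds broken (reactants):
  H-H: 2 × 422 = 844
  O=O: 1 × 511 = 511
  Σ(broken) = 1355 kJ
Bonds formed (products):
  O-H: 4 × 470 = 1880
  Σ(formed) = 1880 kJ
ΔH = Σ(broken) − Σ(formed) = 1355 − 1880 = −525 kJ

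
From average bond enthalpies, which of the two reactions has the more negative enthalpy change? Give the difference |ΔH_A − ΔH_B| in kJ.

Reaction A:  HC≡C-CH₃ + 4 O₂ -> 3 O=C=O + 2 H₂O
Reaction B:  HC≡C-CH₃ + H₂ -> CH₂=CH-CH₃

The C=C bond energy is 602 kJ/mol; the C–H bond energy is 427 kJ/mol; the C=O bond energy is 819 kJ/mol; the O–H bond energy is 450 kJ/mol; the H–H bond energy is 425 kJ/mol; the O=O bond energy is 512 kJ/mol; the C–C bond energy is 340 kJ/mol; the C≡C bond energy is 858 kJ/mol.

Reaction A, by 1587 kJ

Reaction A:
  Bonds broken (reactants):
    C≡C: 1 × 858 = 858
    C–C: 1 × 340 = 340
    C–H: 4 × 427 = 1708
    O=O: 4 × 512 = 2048
    Σ(broken) = 4954 kJ
  Bonds formed (products):
    C=O: 6 × 819 = 4914
    O–H: 4 × 450 = 1800
    Σ(formed) = 6714 kJ
  ΔH_A = 4954 − 6714 = −1760 kJ
Reaction B:
  Bonds broken (reactants):
    C≡C: 1 × 858 = 858
    C–C: 1 × 340 = 340
    C–H: 4 × 427 = 1708
    H–H: 1 × 425 = 425
    Σ(broken) = 3331 kJ
  Bonds formed (products):
    C–C: 1 × 340 = 340
    C–H: 6 × 427 = 2562
    C=C: 1 × 602 = 602
    Σ(formed) = 3504 kJ
  ΔH_B = 3331 − 3504 = −173 kJ
ΔH_A − ΔH_B = −1587 kJ, so reaction A has the more negative ΔH; |ΔH_A − ΔH_B| = 1587 kJ.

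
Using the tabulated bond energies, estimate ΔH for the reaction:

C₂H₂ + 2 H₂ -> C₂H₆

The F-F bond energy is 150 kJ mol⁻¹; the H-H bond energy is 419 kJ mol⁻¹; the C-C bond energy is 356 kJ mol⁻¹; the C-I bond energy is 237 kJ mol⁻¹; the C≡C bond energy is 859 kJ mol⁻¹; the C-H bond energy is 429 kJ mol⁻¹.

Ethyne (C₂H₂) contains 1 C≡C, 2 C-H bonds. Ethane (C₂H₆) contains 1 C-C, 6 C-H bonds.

Bonds broken (reactants):
  C≡C: 1 × 859 = 859
  C-H: 2 × 429 = 858
  H-H: 2 × 419 = 838
  Σ(broken) = 2555 kJ
Bonds formed (products):
  C-C: 1 × 356 = 356
  C-H: 6 × 429 = 2574
  Σ(formed) = 2930 kJ
ΔH = Σ(broken) − Σ(formed) = 2555 − 2930 = −375 kJ

ΔH ≈ −375 kJ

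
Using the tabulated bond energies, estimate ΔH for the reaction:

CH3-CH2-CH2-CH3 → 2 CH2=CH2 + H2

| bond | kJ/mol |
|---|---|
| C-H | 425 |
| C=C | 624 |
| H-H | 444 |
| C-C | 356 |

ΔH ≈ +226 kJ

Bonds broken (reactants):
  C-C: 3 × 356 = 1068
  C-H: 10 × 425 = 4250
  Σ(broken) = 5318 kJ
Bonds formed (products):
  C-H: 8 × 425 = 3400
  C=C: 2 × 624 = 1248
  H-H: 1 × 444 = 444
  Σ(formed) = 5092 kJ
ΔH = Σ(broken) − Σ(formed) = 5318 − 5092 = +226 kJ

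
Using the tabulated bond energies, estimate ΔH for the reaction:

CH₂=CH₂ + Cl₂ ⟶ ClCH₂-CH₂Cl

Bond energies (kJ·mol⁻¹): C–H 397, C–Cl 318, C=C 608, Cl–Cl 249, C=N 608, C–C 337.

Bonds broken (reactants):
  C–H: 4 × 397 = 1588
  C=C: 1 × 608 = 608
  Cl–Cl: 1 × 249 = 249
  Σ(broken) = 2445 kJ
Bonds formed (products):
  C–C: 1 × 337 = 337
  C–Cl: 2 × 318 = 636
  C–H: 4 × 397 = 1588
  Σ(formed) = 2561 kJ
ΔH = Σ(broken) − Σ(formed) = 2445 − 2561 = −116 kJ

ΔH ≈ −116 kJ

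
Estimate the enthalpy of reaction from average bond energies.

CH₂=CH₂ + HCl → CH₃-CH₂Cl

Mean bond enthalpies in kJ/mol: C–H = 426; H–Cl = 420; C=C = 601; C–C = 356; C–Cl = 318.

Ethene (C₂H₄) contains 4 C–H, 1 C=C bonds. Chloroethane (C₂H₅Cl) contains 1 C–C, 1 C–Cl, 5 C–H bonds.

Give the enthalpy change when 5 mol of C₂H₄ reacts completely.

ΔH = −395 kJ

Bonds broken (reactants):
  C–H: 4 × 426 = 1704
  C=C: 1 × 601 = 601
  H–Cl: 1 × 420 = 420
  Σ(broken) = 2725 kJ
Bonds formed (products):
  C–C: 1 × 356 = 356
  C–Cl: 1 × 318 = 318
  C–H: 5 × 426 = 2130
  Σ(formed) = 2804 kJ
ΔH = Σ(broken) − Σ(formed) = 2725 − 2804 = −79 kJ
For 5× the reaction as written: 5 × (−79) = −395 kJ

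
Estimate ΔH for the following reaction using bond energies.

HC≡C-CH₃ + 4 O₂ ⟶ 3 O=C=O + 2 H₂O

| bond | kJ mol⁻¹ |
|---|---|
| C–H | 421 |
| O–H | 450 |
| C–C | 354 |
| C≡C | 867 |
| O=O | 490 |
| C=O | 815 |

Bonds broken (reactants):
  C≡C: 1 × 867 = 867
  C–C: 1 × 354 = 354
  C–H: 4 × 421 = 1684
  O=O: 4 × 490 = 1960
  Σ(broken) = 4865 kJ
Bonds formed (products):
  C=O: 6 × 815 = 4890
  O–H: 4 × 450 = 1800
  Σ(formed) = 6690 kJ
ΔH = Σ(broken) − Σ(formed) = 4865 − 6690 = −1825 kJ

ΔH ≈ −1825 kJ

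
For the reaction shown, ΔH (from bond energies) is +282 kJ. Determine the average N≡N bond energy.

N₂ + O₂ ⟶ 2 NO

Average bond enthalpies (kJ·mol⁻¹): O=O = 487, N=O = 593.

Let D be the N≡N bond energy.
Σ(broken) = 1×D + 1×487 = 487 + D
Σ(formed) = 2×593 = 1186
ΔH = Σ(broken) − Σ(formed) = (487 + D) − (1186) = −699 + D
Setting this equal to +282 kJ gives D = 981 kJ/mol.

D(N≡N) ≈ 981 kJ/mol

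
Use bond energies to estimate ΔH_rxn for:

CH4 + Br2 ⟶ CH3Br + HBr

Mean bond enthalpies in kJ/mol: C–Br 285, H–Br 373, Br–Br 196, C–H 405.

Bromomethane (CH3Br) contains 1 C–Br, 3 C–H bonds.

ΔH ≈ −57 kJ

Bonds broken (reactants):
  Br–Br: 1 × 196 = 196
  C–H: 4 × 405 = 1620
  Σ(broken) = 1816 kJ
Bonds formed (products):
  C–Br: 1 × 285 = 285
  C–H: 3 × 405 = 1215
  H–Br: 1 × 373 = 373
  Σ(formed) = 1873 kJ
ΔH = Σ(broken) − Σ(formed) = 1816 − 1873 = −57 kJ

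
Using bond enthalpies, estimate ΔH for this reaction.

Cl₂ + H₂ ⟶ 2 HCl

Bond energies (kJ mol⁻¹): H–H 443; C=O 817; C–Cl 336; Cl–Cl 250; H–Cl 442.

ΔH ≈ −191 kJ

Bonds broken (reactants):
  Cl–Cl: 1 × 250 = 250
  H–H: 1 × 443 = 443
  Σ(broken) = 693 kJ
Bonds formed (products):
  H–Cl: 2 × 442 = 884
  Σ(formed) = 884 kJ
ΔH = Σ(broken) − Σ(formed) = 693 − 884 = −191 kJ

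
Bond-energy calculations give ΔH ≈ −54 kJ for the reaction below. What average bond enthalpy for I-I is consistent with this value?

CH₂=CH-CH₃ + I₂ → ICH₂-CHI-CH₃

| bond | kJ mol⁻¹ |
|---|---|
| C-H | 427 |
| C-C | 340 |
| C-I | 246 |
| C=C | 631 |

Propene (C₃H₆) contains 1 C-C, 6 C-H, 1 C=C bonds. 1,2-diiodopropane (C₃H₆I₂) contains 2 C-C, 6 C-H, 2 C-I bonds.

Let D be the I-I bond energy.
Σ(broken) = 1×340 + 6×427 + 1×631 + 1×D = 3533 + D
Σ(formed) = 2×340 + 6×427 + 2×246 = 3734
ΔH = Σ(broken) − Σ(formed) = (3533 + D) − (3734) = −201 + D
Setting this equal to −54 kJ gives D = 147 kJ/mol.

D(I-I) ≈ 147 kJ/mol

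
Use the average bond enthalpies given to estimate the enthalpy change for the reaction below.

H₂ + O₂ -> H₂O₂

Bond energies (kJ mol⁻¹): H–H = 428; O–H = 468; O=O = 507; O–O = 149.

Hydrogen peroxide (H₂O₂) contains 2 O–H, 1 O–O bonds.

Bonds broken (reactants):
  H–H: 1 × 428 = 428
  O=O: 1 × 507 = 507
  Σ(broken) = 935 kJ
Bonds formed (products):
  O–H: 2 × 468 = 936
  O–O: 1 × 149 = 149
  Σ(formed) = 1085 kJ
ΔH = Σ(broken) − Σ(formed) = 935 − 1085 = −150 kJ

ΔH ≈ −150 kJ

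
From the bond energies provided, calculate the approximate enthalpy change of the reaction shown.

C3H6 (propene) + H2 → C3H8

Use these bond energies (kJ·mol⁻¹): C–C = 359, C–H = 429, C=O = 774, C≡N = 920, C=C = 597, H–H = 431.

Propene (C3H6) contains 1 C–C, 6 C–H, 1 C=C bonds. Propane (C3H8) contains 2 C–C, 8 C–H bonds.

ΔH ≈ −189 kJ

Bonds broken (reactants):
  C–C: 1 × 359 = 359
  C–H: 6 × 429 = 2574
  C=C: 1 × 597 = 597
  H–H: 1 × 431 = 431
  Σ(broken) = 3961 kJ
Bonds formed (products):
  C–C: 2 × 359 = 718
  C–H: 8 × 429 = 3432
  Σ(formed) = 4150 kJ
ΔH = Σ(broken) − Σ(formed) = 3961 − 4150 = −189 kJ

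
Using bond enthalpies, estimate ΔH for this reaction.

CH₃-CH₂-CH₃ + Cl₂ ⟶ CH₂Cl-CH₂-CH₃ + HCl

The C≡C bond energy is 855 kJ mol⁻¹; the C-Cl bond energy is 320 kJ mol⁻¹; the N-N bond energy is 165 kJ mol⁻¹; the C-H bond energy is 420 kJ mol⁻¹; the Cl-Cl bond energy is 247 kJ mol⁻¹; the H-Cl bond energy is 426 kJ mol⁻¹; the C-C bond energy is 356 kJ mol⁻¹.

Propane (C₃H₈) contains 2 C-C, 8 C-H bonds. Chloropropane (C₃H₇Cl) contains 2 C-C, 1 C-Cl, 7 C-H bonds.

ΔH ≈ −79 kJ

Bonds broken (reactants):
  C-C: 2 × 356 = 712
  C-H: 8 × 420 = 3360
  Cl-Cl: 1 × 247 = 247
  Σ(broken) = 4319 kJ
Bonds formed (products):
  C-C: 2 × 356 = 712
  C-Cl: 1 × 320 = 320
  C-H: 7 × 420 = 2940
  H-Cl: 1 × 426 = 426
  Σ(formed) = 4398 kJ
ΔH = Σ(broken) − Σ(formed) = 4319 − 4398 = −79 kJ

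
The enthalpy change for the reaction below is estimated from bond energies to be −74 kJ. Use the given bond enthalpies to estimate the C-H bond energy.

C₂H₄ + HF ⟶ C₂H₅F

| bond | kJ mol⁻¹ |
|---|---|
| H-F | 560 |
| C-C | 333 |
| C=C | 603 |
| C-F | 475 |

D(C-H) ≈ 429 kJ/mol

Let D be the C-H bond energy.
Σ(broken) = 4×D + 1×603 + 1×560 = 1163 + 4D
Σ(formed) = 1×333 + 1×475 + 5×D = 808 + 5D
ΔH = Σ(broken) − Σ(formed) = (1163 + 4D) − (808 + 5D) = +355 − D
Setting this equal to −74 kJ gives D = 429 kJ/mol.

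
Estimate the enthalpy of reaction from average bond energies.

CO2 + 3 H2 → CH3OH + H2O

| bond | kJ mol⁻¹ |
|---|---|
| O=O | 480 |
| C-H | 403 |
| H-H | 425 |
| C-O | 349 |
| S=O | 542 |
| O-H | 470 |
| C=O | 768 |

Bonds broken (reactants):
  C=O: 2 × 768 = 1536
  H-H: 3 × 425 = 1275
  Σ(broken) = 2811 kJ
Bonds formed (products):
  C-H: 3 × 403 = 1209
  C-O: 1 × 349 = 349
  O-H: 3 × 470 = 1410
  Σ(formed) = 2968 kJ
ΔH = Σ(broken) − Σ(formed) = 2811 − 2968 = −157 kJ

ΔH ≈ −157 kJ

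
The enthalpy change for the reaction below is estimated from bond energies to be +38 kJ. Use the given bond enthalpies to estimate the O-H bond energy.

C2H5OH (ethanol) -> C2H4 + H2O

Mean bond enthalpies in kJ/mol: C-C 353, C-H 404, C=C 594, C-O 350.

D(O-H) ≈ 475 kJ/mol

Let D be the O-H bond energy.
Σ(broken) = 1×353 + 5×404 + 1×350 + 1×D = 2723 + D
Σ(formed) = 4×404 + 1×594 + 2×D = 2210 + 2D
ΔH = Σ(broken) − Σ(formed) = (2723 + D) − (2210 + 2D) = +513 − D
Setting this equal to +38 kJ gives D = 475 kJ/mol.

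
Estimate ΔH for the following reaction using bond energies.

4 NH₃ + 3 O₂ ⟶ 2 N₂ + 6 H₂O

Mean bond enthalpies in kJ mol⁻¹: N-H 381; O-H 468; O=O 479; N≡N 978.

ΔH ≈ −1563 kJ

Bonds broken (reactants):
  N-H: 12 × 381 = 4572
  O=O: 3 × 479 = 1437
  Σ(broken) = 6009 kJ
Bonds formed (products):
  N≡N: 2 × 978 = 1956
  O-H: 12 × 468 = 5616
  Σ(formed) = 7572 kJ
ΔH = Σ(broken) − Σ(formed) = 6009 − 7572 = −1563 kJ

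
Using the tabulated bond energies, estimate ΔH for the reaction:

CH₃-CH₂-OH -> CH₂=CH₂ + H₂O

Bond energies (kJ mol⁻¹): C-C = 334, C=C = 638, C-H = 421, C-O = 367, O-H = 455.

Bonds broken (reactants):
  C-C: 1 × 334 = 334
  C-H: 5 × 421 = 2105
  C-O: 1 × 367 = 367
  O-H: 1 × 455 = 455
  Σ(broken) = 3261 kJ
Bonds formed (products):
  C-H: 4 × 421 = 1684
  C=C: 1 × 638 = 638
  O-H: 2 × 455 = 910
  Σ(formed) = 3232 kJ
ΔH = Σ(broken) − Σ(formed) = 3261 − 3232 = +29 kJ

ΔH ≈ +29 kJ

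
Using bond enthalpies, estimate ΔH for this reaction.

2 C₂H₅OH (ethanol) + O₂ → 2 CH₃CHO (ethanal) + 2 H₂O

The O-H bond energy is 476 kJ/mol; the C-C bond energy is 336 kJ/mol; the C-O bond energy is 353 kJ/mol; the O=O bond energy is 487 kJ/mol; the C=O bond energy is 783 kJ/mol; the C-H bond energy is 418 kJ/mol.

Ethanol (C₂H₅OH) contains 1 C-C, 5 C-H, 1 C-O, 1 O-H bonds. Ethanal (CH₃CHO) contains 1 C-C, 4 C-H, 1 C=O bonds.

Bonds broken (reactants):
  C-C: 2 × 336 = 672
  C-H: 10 × 418 = 4180
  C-O: 2 × 353 = 706
  O-H: 2 × 476 = 952
  O=O: 1 × 487 = 487
  Σ(broken) = 6997 kJ
Bonds formed (products):
  C-C: 2 × 336 = 672
  C-H: 8 × 418 = 3344
  C=O: 2 × 783 = 1566
  O-H: 4 × 476 = 1904
  Σ(formed) = 7486 kJ
ΔH = Σ(broken) − Σ(formed) = 6997 − 7486 = −489 kJ

ΔH ≈ −489 kJ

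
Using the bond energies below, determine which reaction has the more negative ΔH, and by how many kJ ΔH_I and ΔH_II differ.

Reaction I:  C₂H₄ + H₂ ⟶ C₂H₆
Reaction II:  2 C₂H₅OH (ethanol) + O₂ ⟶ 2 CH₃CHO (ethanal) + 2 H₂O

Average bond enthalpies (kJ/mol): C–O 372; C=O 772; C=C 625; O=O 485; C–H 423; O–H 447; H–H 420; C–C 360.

Reaction II, by 202 kJ

Reaction I:
  Bonds broken (reactants):
    C–H: 4 × 423 = 1692
    C=C: 1 × 625 = 625
    H–H: 1 × 420 = 420
    Σ(broken) = 2737 kJ
  Bonds formed (products):
    C–C: 1 × 360 = 360
    C–H: 6 × 423 = 2538
    Σ(formed) = 2898 kJ
  ΔH_I = 2737 − 2898 = −161 kJ
Reaction II:
  Bonds broken (reactants):
    C–C: 2 × 360 = 720
    C–H: 10 × 423 = 4230
    C–O: 2 × 372 = 744
    O–H: 2 × 447 = 894
    O=O: 1 × 485 = 485
    Σ(broken) = 7073 kJ
  Bonds formed (products):
    C–C: 2 × 360 = 720
    C–H: 8 × 423 = 3384
    C=O: 2 × 772 = 1544
    O–H: 4 × 447 = 1788
    Σ(formed) = 7436 kJ
  ΔH_II = 7073 − 7436 = −363 kJ
ΔH_I − ΔH_II = +202 kJ, so reaction II has the more negative ΔH; |ΔH_I − ΔH_II| = 202 kJ.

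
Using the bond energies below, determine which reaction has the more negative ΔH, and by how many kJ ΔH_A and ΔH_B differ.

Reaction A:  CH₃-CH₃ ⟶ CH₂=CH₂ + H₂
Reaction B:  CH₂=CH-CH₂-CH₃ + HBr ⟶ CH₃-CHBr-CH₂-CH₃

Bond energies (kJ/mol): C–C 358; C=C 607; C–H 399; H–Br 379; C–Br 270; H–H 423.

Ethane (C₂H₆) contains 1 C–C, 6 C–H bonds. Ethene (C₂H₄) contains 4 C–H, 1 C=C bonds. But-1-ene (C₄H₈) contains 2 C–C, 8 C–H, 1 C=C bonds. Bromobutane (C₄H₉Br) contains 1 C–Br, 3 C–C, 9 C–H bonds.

Reaction A:
  Bonds broken (reactants):
    C–C: 1 × 358 = 358
    C–H: 6 × 399 = 2394
    Σ(broken) = 2752 kJ
  Bonds formed (products):
    C–H: 4 × 399 = 1596
    C=C: 1 × 607 = 607
    H–H: 1 × 423 = 423
    Σ(formed) = 2626 kJ
  ΔH_A = 2752 − 2626 = +126 kJ
Reaction B:
  Bonds broken (reactants):
    C–C: 2 × 358 = 716
    C–H: 8 × 399 = 3192
    C=C: 1 × 607 = 607
    H–Br: 1 × 379 = 379
    Σ(broken) = 4894 kJ
  Bonds formed (products):
    C–Br: 1 × 270 = 270
    C–C: 3 × 358 = 1074
    C–H: 9 × 399 = 3591
    Σ(formed) = 4935 kJ
  ΔH_B = 4894 − 4935 = −41 kJ
ΔH_A − ΔH_B = +167 kJ, so reaction B has the more negative ΔH; |ΔH_A − ΔH_B| = 167 kJ.

Reaction B, by 167 kJ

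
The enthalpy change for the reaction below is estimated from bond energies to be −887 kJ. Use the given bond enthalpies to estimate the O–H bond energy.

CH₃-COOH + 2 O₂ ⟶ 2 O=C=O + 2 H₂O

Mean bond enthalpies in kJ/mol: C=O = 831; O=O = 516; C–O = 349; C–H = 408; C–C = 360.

D(O–H) ≈ 453 kJ/mol

Let D be the O–H bond energy.
Σ(broken) = 1×360 + 3×408 + 1×349 + 1×831 + 1×D + 2×516 = 3796 + D
Σ(formed) = 4×831 + 4×D = 3324 + 4D
ΔH = Σ(broken) − Σ(formed) = (3796 + D) − (3324 + 4D) = +472 − 3D
Setting this equal to −887 kJ gives 3D = 1359, so D = 453 kJ/mol.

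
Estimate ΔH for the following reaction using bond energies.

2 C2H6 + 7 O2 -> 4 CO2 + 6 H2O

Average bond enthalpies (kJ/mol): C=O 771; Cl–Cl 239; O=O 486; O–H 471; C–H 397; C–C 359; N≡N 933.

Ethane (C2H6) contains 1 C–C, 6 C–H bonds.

ΔH ≈ −2936 kJ

Bonds broken (reactants):
  C–C: 2 × 359 = 718
  C–H: 12 × 397 = 4764
  O=O: 7 × 486 = 3402
  Σ(broken) = 8884 kJ
Bonds formed (products):
  C=O: 8 × 771 = 6168
  O–H: 12 × 471 = 5652
  Σ(formed) = 11820 kJ
ΔH = Σ(broken) − Σ(formed) = 8884 − 11820 = −2936 kJ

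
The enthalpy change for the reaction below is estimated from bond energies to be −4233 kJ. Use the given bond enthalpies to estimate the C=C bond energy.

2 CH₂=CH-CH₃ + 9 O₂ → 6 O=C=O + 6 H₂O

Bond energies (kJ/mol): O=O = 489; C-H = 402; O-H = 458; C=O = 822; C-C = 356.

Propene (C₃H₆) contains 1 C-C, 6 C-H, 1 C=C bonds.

D(C=C) ≈ 595 kJ/mol

Let D be the C=C bond energy.
Σ(broken) = 2×356 + 12×402 + 2×D + 9×489 = 9937 + 2D
Σ(formed) = 12×822 + 12×458 = 15360
ΔH = Σ(broken) − Σ(formed) = (9937 + 2D) − (15360) = −5423 + 2D
Setting this equal to −4233 kJ gives 2D = 1190, so D = 595 kJ/mol.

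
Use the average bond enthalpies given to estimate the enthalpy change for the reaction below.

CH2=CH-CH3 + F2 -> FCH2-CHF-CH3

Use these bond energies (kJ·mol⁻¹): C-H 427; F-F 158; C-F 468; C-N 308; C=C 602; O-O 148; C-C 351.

ΔH ≈ −527 kJ

Bonds broken (reactants):
  C-C: 1 × 351 = 351
  C-H: 6 × 427 = 2562
  C=C: 1 × 602 = 602
  F-F: 1 × 158 = 158
  Σ(broken) = 3673 kJ
Bonds formed (products):
  C-C: 2 × 351 = 702
  C-F: 2 × 468 = 936
  C-H: 6 × 427 = 2562
  Σ(formed) = 4200 kJ
ΔH = Σ(broken) − Σ(formed) = 3673 − 4200 = −527 kJ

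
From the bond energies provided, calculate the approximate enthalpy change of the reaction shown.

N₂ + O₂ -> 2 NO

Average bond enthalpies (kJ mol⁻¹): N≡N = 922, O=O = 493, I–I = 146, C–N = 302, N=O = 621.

ΔH ≈ +173 kJ

Bonds broken (reactants):
  N≡N: 1 × 922 = 922
  O=O: 1 × 493 = 493
  Σ(broken) = 1415 kJ
Bonds formed (products):
  N=O: 2 × 621 = 1242
  Σ(formed) = 1242 kJ
ΔH = Σ(broken) − Σ(formed) = 1415 − 1242 = +173 kJ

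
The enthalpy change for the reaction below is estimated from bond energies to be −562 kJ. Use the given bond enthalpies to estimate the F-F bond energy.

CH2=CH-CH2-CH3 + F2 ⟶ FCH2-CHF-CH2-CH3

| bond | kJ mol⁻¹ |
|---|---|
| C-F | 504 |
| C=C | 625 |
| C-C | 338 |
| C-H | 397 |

D(F-F) ≈ 159 kJ/mol

Let D be the F-F bond energy.
Σ(broken) = 2×338 + 8×397 + 1×625 + 1×D = 4477 + D
Σ(formed) = 3×338 + 2×504 + 8×397 = 5198
ΔH = Σ(broken) − Σ(formed) = (4477 + D) − (5198) = −721 + D
Setting this equal to −562 kJ gives D = 159 kJ/mol.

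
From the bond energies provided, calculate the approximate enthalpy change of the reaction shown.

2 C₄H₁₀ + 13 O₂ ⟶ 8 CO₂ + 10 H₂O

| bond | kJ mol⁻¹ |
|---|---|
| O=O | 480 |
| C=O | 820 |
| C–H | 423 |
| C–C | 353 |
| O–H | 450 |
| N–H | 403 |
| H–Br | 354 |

ΔH ≈ −5302 kJ

Bonds broken (reactants):
  C–C: 6 × 353 = 2118
  C–H: 20 × 423 = 8460
  O=O: 13 × 480 = 6240
  Σ(broken) = 16818 kJ
Bonds formed (products):
  C=O: 16 × 820 = 13120
  O–H: 20 × 450 = 9000
  Σ(formed) = 22120 kJ
ΔH = Σ(broken) − Σ(formed) = 16818 − 22120 = −5302 kJ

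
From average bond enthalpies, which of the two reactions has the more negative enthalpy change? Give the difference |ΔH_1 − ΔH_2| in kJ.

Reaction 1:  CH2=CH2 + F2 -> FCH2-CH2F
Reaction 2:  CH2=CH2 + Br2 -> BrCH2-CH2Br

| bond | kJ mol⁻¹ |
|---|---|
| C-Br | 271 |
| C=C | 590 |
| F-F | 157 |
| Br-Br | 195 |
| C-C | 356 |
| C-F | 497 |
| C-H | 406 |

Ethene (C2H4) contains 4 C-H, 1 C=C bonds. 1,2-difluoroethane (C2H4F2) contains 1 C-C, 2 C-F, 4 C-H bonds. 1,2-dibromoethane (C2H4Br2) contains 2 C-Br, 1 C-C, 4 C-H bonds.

Reaction 1:
  Bonds broken (reactants):
    C-H: 4 × 406 = 1624
    C=C: 1 × 590 = 590
    F-F: 1 × 157 = 157
    Σ(broken) = 2371 kJ
  Bonds formed (products):
    C-C: 1 × 356 = 356
    C-F: 2 × 497 = 994
    C-H: 4 × 406 = 1624
    Σ(formed) = 2974 kJ
  ΔH_1 = 2371 − 2974 = −603 kJ
Reaction 2:
  Bonds broken (reactants):
    Br-Br: 1 × 195 = 195
    C-H: 4 × 406 = 1624
    C=C: 1 × 590 = 590
    Σ(broken) = 2409 kJ
  Bonds formed (products):
    C-Br: 2 × 271 = 542
    C-C: 1 × 356 = 356
    C-H: 4 × 406 = 1624
    Σ(formed) = 2522 kJ
  ΔH_2 = 2409 − 2522 = −113 kJ
ΔH_1 − ΔH_2 = −490 kJ, so reaction 1 has the more negative ΔH; |ΔH_1 − ΔH_2| = 490 kJ.

Reaction 1, by 490 kJ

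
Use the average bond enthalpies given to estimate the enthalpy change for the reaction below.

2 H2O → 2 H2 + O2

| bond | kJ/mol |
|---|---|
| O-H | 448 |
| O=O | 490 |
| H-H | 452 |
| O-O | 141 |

ΔH ≈ +398 kJ

Bonds broken (reactants):
  O-H: 4 × 448 = 1792
  Σ(broken) = 1792 kJ
Bonds formed (products):
  H-H: 2 × 452 = 904
  O=O: 1 × 490 = 490
  Σ(formed) = 1394 kJ
ΔH = Σ(broken) − Σ(formed) = 1792 − 1394 = +398 kJ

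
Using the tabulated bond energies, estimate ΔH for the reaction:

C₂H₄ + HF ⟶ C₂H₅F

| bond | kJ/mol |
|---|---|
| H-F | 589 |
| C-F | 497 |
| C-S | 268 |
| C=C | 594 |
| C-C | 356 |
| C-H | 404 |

Bonds broken (reactants):
  C-H: 4 × 404 = 1616
  C=C: 1 × 594 = 594
  H-F: 1 × 589 = 589
  Σ(broken) = 2799 kJ
Bonds formed (products):
  C-C: 1 × 356 = 356
  C-F: 1 × 497 = 497
  C-H: 5 × 404 = 2020
  Σ(formed) = 2873 kJ
ΔH = Σ(broken) − Σ(formed) = 2799 − 2873 = −74 kJ

ΔH ≈ −74 kJ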